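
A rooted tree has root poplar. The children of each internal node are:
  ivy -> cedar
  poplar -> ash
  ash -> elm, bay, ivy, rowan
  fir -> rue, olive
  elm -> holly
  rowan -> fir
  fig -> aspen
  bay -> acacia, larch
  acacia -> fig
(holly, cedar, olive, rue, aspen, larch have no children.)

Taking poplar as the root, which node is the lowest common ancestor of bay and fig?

bay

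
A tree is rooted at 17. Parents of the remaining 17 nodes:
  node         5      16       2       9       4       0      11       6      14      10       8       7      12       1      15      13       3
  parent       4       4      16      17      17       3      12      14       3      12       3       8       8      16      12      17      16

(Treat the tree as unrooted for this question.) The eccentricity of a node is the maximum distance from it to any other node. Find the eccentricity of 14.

Distances from 14 peak at 5, attained at 13 (9 also at distance 5).
14–3–16–4–17–13

5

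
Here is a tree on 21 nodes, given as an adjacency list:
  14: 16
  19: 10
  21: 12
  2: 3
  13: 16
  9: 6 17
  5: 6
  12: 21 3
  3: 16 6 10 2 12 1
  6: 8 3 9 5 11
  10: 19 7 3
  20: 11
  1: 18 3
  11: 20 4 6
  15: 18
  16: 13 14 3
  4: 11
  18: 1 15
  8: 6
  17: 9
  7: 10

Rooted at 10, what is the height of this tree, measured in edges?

4

The longest root-to-leaf path is 10-3-6-11-4 (4 edges).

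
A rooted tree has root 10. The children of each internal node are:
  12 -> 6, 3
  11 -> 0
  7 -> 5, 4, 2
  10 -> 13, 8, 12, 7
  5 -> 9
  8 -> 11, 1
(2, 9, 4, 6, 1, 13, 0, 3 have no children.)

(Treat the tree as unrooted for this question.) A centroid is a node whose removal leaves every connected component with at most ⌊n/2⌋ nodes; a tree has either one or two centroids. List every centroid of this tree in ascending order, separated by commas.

Removing 10 splits the tree into components of sizes 5, 4, 3, 1; the largest is 5 ≤ ⌊14/2⌋ = 7.
Every other node leaves some component of size > 7, so the centroid is unique.

10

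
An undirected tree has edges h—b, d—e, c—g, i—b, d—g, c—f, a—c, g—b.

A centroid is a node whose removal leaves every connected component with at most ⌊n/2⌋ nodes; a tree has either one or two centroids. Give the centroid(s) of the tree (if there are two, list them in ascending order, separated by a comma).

Delete g: the remaining components have sizes 3, 3, 2. Max 3 ≤ 4, so g is a centroid.
No neighbour of g does as well, so g is the unique centroid.

g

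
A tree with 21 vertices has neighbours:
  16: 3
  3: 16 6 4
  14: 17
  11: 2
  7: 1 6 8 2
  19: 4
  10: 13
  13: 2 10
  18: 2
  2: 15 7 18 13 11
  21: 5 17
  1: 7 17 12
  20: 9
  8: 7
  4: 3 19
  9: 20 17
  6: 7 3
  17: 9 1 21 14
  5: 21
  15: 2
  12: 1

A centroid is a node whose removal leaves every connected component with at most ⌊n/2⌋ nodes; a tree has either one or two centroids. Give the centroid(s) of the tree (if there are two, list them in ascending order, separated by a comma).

7

Removing 7 splits the tree into components of sizes 8, 6, 5, 1; the largest is 8 ≤ ⌊21/2⌋ = 10.
Every other node leaves some component of size > 10, so the centroid is unique.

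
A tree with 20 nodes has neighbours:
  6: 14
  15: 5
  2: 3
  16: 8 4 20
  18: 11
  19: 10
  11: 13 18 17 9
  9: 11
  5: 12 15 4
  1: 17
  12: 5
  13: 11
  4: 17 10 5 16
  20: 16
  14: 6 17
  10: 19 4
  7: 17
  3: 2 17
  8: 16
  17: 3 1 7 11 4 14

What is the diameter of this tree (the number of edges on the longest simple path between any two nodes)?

5

A longest path is 13 - 11 - 17 - 4 - 10 - 19, with 5 edges.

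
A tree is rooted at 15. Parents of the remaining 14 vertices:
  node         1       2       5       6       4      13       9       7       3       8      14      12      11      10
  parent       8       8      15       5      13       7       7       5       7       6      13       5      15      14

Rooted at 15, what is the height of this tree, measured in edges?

A deepest node is 10, reached by 15–5–7–13–14–10.
That path has 5 edges, so the height is 5.

5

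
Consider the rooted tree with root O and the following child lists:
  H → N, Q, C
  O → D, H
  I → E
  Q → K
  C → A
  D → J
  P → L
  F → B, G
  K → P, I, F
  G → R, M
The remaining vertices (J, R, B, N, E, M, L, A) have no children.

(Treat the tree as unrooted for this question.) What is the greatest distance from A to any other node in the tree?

7

Distances from A peak at 7, attained at M (R also at distance 7).
A-C-H-Q-K-F-G-M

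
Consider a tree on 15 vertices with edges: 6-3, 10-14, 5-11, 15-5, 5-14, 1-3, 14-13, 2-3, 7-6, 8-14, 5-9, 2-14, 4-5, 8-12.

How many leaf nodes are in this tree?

9

Exactly 9 nodes have a single neighbour: 1, 4, 7, 9, 10, 11, 12, 13, 15.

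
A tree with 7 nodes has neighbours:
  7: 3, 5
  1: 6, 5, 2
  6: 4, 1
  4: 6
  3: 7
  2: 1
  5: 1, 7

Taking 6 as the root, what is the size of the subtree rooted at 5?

5's subtree: {5, 7, 3}, size 3.

3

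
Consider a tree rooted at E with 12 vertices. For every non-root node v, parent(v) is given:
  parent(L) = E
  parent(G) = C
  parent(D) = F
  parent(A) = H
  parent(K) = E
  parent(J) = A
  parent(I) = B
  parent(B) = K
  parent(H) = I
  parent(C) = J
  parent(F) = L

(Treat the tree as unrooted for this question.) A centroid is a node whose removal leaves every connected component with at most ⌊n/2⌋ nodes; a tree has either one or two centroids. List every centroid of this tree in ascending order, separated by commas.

Removing I splits the tree into components of sizes 6, 5; the largest is 6 ≤ ⌊12/2⌋ = 6.
Its neighbour B also leaves a largest component of size 6, so both are centroids.

B, I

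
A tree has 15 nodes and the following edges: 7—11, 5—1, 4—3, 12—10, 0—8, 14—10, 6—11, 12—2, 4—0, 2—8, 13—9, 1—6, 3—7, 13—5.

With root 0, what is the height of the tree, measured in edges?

The longest root-to-leaf path is 0–4–3–7–11–6–1–5–13–9 (9 edges).

9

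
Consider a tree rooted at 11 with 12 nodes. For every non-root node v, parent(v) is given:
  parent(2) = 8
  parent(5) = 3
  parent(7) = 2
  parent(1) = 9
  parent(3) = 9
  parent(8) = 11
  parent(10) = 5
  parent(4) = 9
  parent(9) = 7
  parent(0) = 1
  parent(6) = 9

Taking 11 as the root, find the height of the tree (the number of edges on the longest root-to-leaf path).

The longest root-to-leaf path is 11-8-2-7-9-3-5-10 (7 edges).

7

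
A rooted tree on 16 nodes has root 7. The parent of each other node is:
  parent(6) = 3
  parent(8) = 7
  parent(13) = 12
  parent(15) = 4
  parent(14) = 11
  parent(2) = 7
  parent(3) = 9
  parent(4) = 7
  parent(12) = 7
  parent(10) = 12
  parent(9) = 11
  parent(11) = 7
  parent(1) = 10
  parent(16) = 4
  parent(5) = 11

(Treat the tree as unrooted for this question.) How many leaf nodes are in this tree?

9

The leaves are 1, 2, 5, 6, 8, 13, 14, 15, 16.
That is 9 leaves.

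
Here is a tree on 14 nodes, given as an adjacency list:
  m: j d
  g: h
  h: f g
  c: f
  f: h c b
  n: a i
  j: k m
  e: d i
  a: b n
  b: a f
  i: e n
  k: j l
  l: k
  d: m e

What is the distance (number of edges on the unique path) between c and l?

11

c - f - b - a - n - i - e - d - m - j - k - l: 11 edges.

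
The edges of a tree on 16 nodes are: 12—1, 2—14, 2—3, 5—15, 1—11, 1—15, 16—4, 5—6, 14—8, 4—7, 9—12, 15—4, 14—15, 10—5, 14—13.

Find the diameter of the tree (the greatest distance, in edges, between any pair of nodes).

6

A longest path is 3-2-14-15-1-12-9, with 6 edges.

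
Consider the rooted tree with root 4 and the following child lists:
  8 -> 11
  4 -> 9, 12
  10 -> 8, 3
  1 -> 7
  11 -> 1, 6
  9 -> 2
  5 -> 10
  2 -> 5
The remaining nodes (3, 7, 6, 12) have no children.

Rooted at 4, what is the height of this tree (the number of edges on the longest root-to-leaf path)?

8

The longest root-to-leaf path is 4 → 9 → 2 → 5 → 10 → 8 → 11 → 1 → 7 (8 edges).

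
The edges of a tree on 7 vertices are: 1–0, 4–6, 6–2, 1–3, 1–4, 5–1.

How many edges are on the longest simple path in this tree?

A longest path is 2 - 6 - 4 - 1 - 3, with 4 edges.

4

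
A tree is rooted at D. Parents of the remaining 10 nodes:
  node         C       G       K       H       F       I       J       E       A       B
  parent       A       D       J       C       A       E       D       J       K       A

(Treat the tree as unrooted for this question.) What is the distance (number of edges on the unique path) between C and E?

4

Walking from C: C – A – K – J – E. Length 4.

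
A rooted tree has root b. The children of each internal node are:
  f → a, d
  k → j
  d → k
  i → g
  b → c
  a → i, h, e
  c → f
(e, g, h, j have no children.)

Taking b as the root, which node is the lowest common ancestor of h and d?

f

h's ancestor chain is h, a, f, c, b and d's is d, f, c, b; they first meet at f.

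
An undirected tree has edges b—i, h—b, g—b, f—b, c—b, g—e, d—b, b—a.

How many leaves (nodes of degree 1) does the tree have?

7

Exactly 7 nodes have a single neighbour: a, c, d, e, f, h, i.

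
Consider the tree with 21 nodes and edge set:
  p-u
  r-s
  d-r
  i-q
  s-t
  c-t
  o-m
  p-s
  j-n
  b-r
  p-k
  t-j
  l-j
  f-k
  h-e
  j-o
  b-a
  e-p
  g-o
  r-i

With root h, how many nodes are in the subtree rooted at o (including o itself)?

The subtree rooted at o contains: o, g, m — 3 nodes.

3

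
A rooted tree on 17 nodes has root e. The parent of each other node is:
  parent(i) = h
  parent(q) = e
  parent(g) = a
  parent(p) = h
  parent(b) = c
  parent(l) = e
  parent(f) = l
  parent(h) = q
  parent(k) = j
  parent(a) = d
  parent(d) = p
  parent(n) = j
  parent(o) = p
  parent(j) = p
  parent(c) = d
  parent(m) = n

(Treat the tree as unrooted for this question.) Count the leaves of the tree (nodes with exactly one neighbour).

The leaves are b, f, g, i, k, m, o.
That is 7 leaves.

7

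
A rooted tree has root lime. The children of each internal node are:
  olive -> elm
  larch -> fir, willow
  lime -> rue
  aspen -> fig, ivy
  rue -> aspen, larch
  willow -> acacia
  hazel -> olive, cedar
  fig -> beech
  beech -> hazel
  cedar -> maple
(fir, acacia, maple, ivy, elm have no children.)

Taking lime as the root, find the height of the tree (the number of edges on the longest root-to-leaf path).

The longest root-to-leaf path is lime-rue-aspen-fig-beech-hazel-olive-elm (7 edges).

7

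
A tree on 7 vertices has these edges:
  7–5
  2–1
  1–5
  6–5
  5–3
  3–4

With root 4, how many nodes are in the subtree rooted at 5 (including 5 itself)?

5

The subtree rooted at 5 contains: 5, 7, 1, 6, 2 — 5 nodes.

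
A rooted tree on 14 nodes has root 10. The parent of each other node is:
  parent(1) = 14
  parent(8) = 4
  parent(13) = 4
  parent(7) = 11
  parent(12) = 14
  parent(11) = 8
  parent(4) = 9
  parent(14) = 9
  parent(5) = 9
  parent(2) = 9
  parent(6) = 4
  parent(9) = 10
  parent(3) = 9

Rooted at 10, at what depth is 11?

4

10 → 9 → 4 → 8 → 11 — 4 edges.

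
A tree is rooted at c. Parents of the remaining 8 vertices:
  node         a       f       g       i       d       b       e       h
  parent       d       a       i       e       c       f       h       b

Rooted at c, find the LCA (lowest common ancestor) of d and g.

Ancestors of d (toward the root): d, c.
Ancestors of g: g, i, e, h, b, f, a, d, c.
The deepest node appearing in both lists is d.

d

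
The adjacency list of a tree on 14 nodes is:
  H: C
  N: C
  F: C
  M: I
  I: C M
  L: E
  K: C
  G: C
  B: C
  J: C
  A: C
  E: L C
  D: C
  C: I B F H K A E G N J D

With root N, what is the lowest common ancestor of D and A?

C

Path D→root: D C N; path A→root: A C N.
First common node: C.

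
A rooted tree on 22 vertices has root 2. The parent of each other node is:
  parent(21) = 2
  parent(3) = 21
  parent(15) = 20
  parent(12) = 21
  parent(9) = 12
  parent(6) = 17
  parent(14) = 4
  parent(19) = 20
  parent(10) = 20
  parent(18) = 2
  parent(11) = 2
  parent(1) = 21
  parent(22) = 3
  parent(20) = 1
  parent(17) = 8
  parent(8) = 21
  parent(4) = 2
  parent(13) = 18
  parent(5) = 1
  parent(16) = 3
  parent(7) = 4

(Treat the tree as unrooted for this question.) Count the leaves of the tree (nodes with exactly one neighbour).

12

The leaves are 5, 6, 7, 9, 10, 11, 13, 14, 15, 16, 19, 22.
That is 12 leaves.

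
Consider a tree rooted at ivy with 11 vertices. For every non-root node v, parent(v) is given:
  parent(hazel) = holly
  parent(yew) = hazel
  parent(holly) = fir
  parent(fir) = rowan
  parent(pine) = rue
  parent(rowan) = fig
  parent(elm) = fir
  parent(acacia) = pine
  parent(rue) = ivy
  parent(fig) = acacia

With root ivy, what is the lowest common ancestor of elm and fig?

Ancestors of elm (toward the root): elm, fir, rowan, fig, acacia, pine, rue, ivy.
Ancestors of fig: fig, acacia, pine, rue, ivy.
The deepest node appearing in both lists is fig.

fig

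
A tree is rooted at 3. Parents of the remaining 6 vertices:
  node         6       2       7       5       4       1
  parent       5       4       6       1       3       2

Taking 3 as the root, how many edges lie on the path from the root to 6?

5

3 → 4 → 2 → 1 → 5 → 6 — 5 edges.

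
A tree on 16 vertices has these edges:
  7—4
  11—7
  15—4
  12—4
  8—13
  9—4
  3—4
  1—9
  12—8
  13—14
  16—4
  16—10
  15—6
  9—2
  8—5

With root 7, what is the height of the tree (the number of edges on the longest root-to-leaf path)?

14 sits deepest: 7 – 4 – 12 – 8 – 13 – 14 — 5 edges from the root.

5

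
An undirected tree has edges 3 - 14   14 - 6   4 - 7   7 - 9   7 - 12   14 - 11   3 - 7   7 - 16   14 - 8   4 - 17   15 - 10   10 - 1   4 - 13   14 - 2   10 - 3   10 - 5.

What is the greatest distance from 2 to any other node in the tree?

A farthest node from 2 is 13 (17 also at distance 5).
The path 2-14-3-7-4-13 has 5 edges.

5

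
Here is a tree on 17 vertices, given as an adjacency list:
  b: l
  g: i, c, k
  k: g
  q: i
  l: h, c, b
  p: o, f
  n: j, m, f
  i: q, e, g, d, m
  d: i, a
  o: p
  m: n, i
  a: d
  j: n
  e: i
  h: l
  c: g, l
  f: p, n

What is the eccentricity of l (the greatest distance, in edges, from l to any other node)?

8

A farthest node from l is o.
The path l–c–g–i–m–n–f–p–o has 8 edges.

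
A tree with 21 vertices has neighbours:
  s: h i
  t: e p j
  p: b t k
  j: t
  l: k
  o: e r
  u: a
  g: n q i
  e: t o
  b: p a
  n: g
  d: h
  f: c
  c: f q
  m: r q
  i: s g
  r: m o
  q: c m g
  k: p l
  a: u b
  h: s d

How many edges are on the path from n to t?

n – g – q – m – r – o – e – t: 7 edges.

7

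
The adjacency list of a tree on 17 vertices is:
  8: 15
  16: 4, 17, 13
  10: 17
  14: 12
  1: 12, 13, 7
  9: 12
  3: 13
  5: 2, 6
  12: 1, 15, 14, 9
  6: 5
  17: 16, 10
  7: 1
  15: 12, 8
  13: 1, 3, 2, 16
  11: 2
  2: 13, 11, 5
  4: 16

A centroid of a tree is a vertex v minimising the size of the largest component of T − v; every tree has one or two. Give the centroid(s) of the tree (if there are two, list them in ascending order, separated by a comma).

13

Removing 13 splits the tree into components of sizes 7, 4, 4, 1; the largest is 7 ≤ ⌊17/2⌋ = 8.
Every other node leaves some component of size > 8, so the centroid is unique.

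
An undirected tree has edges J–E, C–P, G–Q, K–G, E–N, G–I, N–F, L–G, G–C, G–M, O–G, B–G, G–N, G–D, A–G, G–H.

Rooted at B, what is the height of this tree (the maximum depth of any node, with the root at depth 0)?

4

J sits deepest: B-G-N-E-J — 4 edges from the root.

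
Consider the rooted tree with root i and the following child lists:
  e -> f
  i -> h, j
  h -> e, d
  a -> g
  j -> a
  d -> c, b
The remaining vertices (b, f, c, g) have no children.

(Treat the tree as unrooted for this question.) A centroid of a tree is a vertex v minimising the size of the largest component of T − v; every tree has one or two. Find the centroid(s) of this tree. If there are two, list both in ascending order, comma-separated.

h

Delete h: the remaining components have sizes 4, 3, 2. Max 4 ≤ 5, so h is a centroid.
Every other node leaves some component of size > 5, so the centroid is unique.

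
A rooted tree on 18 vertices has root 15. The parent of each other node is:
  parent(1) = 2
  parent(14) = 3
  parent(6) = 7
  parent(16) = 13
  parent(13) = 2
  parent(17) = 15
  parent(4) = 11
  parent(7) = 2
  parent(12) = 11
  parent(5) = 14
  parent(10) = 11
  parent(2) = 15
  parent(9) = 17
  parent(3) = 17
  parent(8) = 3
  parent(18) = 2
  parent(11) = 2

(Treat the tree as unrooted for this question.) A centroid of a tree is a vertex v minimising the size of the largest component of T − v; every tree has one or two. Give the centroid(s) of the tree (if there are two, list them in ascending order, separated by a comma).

2

Removing 2 splits the tree into components of sizes 7, 4, 2, 2, 1, 1; the largest is 7 ≤ ⌊18/2⌋ = 9.
Every other node leaves some component of size > 9, so the centroid is unique.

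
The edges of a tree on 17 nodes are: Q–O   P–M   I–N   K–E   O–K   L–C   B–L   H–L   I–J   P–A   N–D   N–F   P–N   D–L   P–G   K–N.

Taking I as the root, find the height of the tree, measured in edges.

4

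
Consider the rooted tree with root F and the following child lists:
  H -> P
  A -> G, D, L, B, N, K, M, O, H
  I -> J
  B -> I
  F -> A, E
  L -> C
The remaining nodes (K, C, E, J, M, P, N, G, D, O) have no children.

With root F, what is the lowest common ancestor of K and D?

Path K→root: K A F; path D→root: D A F.
First common node: A.

A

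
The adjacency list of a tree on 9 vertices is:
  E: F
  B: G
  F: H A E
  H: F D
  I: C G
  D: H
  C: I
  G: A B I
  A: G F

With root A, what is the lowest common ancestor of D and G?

Ancestors of D (toward the root): D, H, F, A.
Ancestors of G: G, A.
The deepest node appearing in both lists is A.

A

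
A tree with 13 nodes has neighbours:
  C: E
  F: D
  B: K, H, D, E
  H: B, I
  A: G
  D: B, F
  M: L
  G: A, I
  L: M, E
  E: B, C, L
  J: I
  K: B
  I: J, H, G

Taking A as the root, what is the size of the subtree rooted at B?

8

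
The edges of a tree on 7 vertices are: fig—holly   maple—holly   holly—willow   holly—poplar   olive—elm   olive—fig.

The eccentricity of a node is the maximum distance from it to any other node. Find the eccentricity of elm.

4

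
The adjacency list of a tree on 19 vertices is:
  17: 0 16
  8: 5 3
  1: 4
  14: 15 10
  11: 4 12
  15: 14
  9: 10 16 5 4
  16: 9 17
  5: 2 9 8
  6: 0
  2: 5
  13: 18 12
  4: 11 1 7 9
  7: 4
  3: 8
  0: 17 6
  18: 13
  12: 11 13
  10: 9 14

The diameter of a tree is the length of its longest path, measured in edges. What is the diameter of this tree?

9

A longest path is 18–13–12–11–4–9–16–17–0–6, with 9 edges.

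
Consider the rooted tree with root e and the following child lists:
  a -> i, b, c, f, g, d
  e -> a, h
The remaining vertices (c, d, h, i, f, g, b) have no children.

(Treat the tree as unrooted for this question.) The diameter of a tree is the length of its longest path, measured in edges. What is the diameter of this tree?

A longest path is h - e - a - f, with 3 edges.

3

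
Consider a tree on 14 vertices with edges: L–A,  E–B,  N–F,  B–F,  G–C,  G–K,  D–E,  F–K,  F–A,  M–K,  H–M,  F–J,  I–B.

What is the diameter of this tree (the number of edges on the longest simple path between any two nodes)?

6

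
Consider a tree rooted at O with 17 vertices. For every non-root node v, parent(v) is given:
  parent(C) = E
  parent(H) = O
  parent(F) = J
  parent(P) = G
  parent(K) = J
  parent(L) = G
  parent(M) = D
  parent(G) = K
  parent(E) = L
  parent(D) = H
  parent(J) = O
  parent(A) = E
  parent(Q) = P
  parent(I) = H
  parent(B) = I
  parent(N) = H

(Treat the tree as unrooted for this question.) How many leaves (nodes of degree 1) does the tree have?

The leaves are A, B, C, F, M, N, Q.
That is 7 leaves.

7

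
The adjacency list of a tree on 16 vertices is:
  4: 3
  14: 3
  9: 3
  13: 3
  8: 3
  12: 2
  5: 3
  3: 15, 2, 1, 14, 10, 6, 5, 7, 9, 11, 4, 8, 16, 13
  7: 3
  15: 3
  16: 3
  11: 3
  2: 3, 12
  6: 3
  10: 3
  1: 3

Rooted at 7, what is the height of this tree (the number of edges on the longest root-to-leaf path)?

3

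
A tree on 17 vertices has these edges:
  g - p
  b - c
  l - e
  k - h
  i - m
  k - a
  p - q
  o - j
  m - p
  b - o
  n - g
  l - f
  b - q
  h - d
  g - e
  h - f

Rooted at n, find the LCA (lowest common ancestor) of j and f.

Ancestors of j (toward the root): j, o, b, q, p, g, n.
Ancestors of f: f, l, e, g, n.
The deepest node appearing in both lists is g.

g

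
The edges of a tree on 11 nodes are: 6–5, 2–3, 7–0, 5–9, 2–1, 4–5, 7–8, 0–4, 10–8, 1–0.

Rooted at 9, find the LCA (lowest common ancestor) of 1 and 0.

0

1's ancestor chain is 1, 0, 4, 5, 9 and 0's is 0, 4, 5, 9; they first meet at 0.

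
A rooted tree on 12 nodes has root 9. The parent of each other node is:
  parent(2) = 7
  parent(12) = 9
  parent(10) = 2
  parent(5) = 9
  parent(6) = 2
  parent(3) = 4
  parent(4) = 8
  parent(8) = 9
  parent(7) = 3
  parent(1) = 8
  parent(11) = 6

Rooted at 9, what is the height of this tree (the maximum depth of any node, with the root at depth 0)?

11 sits deepest: 9-8-4-3-7-2-6-11 — 7 edges from the root.

7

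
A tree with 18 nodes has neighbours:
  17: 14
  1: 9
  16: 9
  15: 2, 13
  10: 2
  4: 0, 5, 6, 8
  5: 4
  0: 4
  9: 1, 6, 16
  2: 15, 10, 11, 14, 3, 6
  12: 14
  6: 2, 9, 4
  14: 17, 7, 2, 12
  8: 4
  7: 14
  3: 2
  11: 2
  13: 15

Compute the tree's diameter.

BFS from 7 reaches 5 last, at distance 5; BFS from 5 confirms no node is farther.
Path: 7 – 14 – 2 – 6 – 4 – 5.

5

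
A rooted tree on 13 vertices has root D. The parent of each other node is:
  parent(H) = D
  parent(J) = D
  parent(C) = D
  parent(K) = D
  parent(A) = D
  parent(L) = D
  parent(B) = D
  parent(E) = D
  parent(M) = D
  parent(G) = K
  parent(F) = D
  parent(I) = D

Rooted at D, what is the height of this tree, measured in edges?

G sits deepest: D–K–G — 2 edges from the root.

2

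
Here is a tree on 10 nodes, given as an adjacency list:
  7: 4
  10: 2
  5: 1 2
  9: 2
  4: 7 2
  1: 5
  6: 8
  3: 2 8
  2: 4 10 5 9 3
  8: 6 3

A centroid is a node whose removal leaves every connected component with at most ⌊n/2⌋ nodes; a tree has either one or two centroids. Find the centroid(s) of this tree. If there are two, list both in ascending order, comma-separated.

If 2 is removed the pieces have sizes 3, 2, 2, 1, 1, all ≤ ⌊10/2⌋ = 5.
Every other node leaves some component of size > 5, so the centroid is unique.

2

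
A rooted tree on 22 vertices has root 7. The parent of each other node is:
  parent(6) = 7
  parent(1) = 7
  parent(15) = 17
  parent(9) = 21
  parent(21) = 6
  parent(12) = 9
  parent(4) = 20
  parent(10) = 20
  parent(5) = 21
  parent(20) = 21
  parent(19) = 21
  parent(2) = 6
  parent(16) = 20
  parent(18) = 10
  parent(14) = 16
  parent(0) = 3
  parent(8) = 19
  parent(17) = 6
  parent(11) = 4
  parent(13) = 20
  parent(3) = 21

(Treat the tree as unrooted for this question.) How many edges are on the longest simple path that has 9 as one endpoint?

Distances from 9 peak at 4, attained at 1 (18, 15, 14, 11 also at distance 4).
9 – 21 – 6 – 7 – 1

4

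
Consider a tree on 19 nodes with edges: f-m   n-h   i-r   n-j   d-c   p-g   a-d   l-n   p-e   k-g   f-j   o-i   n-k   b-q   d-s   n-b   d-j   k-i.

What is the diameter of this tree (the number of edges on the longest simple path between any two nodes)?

Starting from m, a farthest node is e at distance 7.
One longest path: m–f–j–n–k–g–p–e.
So the diameter is 7.

7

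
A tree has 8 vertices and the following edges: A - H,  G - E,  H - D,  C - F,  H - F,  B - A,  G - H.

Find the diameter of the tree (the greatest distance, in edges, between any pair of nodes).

BFS from B reaches C last, at distance 4; BFS from C confirms no node is farther.
Path: B-A-H-F-C.

4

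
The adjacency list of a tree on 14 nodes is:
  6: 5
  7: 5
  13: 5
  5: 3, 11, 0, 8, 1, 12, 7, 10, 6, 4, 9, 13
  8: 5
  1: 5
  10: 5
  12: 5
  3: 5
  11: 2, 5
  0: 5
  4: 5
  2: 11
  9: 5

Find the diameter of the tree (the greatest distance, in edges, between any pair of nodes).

Starting from 2, a farthest node is 3 at distance 3.
One longest path: 2 - 11 - 5 - 3.
So the diameter is 3.

3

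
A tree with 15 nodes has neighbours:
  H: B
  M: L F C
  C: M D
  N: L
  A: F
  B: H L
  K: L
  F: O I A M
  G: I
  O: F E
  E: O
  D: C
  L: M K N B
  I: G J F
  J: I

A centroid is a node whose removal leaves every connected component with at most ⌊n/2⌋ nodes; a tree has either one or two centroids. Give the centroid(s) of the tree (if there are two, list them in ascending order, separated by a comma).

M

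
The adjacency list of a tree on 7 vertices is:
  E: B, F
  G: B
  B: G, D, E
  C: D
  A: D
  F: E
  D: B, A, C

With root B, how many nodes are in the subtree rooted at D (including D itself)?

Descendants of D (including itself): D, C, A. That's 3.

3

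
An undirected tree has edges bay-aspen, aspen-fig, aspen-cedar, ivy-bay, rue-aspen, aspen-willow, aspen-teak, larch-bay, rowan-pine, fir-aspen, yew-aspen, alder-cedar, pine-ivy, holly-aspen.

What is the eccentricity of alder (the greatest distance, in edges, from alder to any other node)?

The node farthest from alder is rowan, via alder–cedar–aspen–bay–ivy–pine–rowan — 6 edges.

6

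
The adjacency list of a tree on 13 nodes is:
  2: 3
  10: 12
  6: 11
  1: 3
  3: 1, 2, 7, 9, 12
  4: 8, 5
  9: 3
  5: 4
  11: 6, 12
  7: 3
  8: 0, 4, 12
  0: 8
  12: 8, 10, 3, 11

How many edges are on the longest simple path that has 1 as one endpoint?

5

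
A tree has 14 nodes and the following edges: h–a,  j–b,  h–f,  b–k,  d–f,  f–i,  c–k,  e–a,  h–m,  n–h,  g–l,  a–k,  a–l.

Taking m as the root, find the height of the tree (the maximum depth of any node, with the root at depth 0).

5

j sits deepest: m-h-a-k-b-j — 5 edges from the root.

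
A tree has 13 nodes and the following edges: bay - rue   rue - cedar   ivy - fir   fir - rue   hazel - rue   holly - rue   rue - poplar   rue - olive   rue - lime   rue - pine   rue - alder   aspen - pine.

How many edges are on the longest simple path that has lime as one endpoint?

3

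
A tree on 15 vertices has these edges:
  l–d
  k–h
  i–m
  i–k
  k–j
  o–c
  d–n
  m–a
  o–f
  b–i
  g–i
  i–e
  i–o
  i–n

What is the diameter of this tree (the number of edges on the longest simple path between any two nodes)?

Starting from l, a farthest node is f at distance 5.
One longest path: l-d-n-i-o-f.
So the diameter is 5.

5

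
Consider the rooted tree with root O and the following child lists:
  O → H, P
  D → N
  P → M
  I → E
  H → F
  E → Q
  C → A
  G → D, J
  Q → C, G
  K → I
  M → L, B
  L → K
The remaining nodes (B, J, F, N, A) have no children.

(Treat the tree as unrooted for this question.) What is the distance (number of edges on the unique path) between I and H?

Walking from I: I–K–L–M–P–O–H. Length 6.

6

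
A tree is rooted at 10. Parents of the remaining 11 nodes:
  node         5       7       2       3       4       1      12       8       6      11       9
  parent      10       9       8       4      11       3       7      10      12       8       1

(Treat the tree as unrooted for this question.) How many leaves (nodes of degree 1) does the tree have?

3

Degree-1 nodes: 2, 5, 6 — 3 of them.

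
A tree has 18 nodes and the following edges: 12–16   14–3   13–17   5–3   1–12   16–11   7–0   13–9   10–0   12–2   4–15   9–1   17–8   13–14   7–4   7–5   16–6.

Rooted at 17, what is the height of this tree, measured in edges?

The longest root-to-leaf path is 17-13-14-3-5-7-4-15 (7 edges).

7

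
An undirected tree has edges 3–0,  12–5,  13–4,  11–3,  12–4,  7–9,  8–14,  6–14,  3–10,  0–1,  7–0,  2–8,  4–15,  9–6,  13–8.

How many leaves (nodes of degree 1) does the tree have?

6

Degree-1 nodes: 1, 2, 5, 10, 11, 15 — 6 of them.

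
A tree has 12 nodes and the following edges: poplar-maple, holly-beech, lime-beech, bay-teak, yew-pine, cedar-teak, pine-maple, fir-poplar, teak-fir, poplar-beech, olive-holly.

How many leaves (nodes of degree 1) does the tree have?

5

Degree-1 nodes: bay, cedar, lime, olive, yew — 5 of them.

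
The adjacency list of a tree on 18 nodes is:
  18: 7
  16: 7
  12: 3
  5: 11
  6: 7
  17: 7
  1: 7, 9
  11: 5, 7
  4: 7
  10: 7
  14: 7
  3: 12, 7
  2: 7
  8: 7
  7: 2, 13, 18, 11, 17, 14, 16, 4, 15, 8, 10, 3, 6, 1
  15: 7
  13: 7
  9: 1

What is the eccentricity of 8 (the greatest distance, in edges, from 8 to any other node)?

Distances from 8 peak at 3, attained at 9 (12, 5 also at distance 3).
8–7–1–9

3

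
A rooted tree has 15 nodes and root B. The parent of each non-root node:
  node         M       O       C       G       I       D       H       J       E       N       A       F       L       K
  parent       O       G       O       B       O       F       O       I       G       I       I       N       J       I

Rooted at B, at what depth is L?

5

Climbing from L to the root: L – J – I – O – G – B. That's 5 steps.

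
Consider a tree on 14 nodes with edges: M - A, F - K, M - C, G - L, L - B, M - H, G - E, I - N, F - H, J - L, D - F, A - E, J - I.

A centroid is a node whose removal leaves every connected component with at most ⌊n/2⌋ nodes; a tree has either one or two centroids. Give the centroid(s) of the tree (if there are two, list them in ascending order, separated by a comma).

A, E

Delete A: the remaining components have sizes 7, 6. Max 7 ≤ 7, so A is a centroid.
Its neighbour E also leaves a largest component of size 7, so both are centroids.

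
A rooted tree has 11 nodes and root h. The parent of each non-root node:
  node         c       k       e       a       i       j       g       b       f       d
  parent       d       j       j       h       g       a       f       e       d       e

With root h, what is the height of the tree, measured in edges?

A deepest node is i, reached by h-a-j-e-d-f-g-i.
That path has 7 edges, so the height is 7.

7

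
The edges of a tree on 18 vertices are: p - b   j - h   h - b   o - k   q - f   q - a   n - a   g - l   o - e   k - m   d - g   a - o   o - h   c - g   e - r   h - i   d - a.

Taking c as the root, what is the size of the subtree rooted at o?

Descendants of o (including itself): o, h, e, k, i, b, j, r, m, p. That's 10.

10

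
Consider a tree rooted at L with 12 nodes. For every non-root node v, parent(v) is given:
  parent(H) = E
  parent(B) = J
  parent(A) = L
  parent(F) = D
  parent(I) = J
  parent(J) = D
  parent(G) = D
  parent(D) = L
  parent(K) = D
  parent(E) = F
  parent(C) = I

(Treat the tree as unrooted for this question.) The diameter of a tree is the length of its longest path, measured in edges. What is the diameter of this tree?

6

Starting from H, a farthest node is C at distance 6.
One longest path: H–E–F–D–J–I–C.
So the diameter is 6.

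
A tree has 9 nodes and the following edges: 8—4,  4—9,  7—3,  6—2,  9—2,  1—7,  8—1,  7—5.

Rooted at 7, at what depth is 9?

Path from 7 to 9: 7 – 1 – 8 – 4 – 9, which has 4 edges.

4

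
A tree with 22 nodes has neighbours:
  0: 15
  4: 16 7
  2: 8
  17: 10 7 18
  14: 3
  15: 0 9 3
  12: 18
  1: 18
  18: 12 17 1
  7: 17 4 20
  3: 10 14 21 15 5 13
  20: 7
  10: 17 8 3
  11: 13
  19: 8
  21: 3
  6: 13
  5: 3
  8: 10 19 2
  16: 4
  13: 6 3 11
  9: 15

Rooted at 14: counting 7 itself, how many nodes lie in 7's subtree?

7's subtree: {7, 4, 20, 16}, size 4.

4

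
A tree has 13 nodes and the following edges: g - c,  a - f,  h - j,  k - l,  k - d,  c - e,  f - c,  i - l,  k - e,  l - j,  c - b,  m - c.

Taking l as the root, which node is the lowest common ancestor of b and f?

c

Ancestors of b (toward the root): b, c, e, k, l.
Ancestors of f: f, c, e, k, l.
The deepest node appearing in both lists is c.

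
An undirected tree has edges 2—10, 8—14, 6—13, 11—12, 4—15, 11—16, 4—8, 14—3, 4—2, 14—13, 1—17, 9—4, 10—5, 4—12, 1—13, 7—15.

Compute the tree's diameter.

Starting from 17, a farthest node is 5 at distance 8.
One longest path: 17-1-13-14-8-4-2-10-5.
So the diameter is 8.

8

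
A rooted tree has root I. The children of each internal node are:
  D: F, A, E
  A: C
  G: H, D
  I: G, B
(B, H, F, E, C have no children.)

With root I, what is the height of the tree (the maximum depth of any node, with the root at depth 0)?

A deepest node is C, reached by I – G – D – A – C.
That path has 4 edges, so the height is 4.

4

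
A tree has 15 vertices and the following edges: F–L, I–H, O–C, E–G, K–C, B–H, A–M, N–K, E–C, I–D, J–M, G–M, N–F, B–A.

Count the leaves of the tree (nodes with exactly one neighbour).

4

The leaves are D, J, L, O.
That is 4 leaves.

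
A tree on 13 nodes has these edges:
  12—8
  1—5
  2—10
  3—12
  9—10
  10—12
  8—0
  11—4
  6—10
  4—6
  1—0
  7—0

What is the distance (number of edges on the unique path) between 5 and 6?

5 – 1 – 0 – 8 – 12 – 10 – 6: 6 edges.

6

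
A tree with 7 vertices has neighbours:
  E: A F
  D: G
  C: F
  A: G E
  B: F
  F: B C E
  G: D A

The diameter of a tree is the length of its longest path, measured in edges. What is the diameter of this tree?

BFS from B reaches D last, at distance 5; BFS from D confirms no node is farther.
Path: B–F–E–A–G–D.

5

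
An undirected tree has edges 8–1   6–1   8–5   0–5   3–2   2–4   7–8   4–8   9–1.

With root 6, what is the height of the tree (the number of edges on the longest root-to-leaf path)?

The longest root-to-leaf path is 6 – 1 – 8 – 4 – 2 – 3 (5 edges).

5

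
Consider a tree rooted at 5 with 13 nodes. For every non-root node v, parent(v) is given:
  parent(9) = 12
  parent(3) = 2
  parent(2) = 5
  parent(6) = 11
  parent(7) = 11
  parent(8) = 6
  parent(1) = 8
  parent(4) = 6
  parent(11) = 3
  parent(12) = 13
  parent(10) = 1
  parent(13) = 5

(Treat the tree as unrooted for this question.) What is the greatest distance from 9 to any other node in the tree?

A farthest node from 9 is 10.
The path 9-12-13-5-2-3-11-6-8-1-10 has 10 edges.

10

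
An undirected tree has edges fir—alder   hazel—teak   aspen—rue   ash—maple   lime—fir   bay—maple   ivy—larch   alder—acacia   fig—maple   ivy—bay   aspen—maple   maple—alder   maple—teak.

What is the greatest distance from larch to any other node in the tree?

6

The node farthest from larch is lime, via larch-ivy-bay-maple-alder-fir-lime — 6 edges.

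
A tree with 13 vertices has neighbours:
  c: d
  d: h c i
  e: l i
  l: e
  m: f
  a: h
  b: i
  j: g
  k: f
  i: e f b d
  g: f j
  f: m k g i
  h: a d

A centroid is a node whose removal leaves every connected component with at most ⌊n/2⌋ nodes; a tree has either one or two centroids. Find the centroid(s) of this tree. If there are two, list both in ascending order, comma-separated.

i

Delete i: the remaining components have sizes 5, 4, 2, 1. Max 5 ≤ 6, so i is a centroid.
No neighbour of i does as well, so i is the unique centroid.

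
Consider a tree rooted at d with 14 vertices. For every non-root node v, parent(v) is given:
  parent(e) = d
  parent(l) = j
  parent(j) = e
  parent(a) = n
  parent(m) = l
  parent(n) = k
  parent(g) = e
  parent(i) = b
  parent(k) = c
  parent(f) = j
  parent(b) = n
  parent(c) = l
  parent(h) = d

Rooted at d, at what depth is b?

d – e – j – l – c – k – n – b — 7 edges.

7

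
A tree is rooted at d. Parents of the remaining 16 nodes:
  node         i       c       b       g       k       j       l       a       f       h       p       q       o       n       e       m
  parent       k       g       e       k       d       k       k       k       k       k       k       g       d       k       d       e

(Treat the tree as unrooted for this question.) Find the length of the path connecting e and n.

The path is e–d–k–n, which has 3 edges.

3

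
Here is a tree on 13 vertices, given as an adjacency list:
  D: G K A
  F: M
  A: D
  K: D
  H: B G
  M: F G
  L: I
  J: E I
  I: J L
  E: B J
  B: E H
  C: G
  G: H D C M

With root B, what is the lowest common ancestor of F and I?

B

Path F→root: F M G H B; path I→root: I J E B.
First common node: B.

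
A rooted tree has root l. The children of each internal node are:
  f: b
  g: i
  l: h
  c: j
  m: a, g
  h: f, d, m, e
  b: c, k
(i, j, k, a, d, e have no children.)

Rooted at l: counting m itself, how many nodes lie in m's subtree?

Descendants of m (including itself): m, g, a, i. That's 4.

4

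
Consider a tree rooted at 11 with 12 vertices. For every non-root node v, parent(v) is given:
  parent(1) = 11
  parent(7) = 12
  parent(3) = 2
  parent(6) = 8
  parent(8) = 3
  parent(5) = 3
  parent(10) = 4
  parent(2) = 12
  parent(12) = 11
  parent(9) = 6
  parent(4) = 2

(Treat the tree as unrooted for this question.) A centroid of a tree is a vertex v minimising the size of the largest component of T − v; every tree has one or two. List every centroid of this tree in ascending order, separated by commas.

2

Delete 2: the remaining components have sizes 5, 4, 2. Max 5 ≤ 6, so 2 is a centroid.
Every other node leaves some component of size > 6, so the centroid is unique.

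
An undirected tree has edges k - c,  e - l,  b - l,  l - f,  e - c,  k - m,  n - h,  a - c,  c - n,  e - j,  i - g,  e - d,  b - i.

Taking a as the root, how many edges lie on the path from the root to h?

3

a–c–n–h — 3 edges.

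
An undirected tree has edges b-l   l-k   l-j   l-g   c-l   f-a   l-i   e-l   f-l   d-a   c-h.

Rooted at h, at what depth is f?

3

Climbing from f to the root: f–l–c–h. That's 3 steps.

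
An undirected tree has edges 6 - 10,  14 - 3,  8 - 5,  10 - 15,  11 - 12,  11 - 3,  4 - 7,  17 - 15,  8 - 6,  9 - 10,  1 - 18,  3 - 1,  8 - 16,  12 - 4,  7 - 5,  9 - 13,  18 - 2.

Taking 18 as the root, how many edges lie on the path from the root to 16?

9

Path from 18 to 16: 18 → 1 → 3 → 11 → 12 → 4 → 7 → 5 → 8 → 16, which has 9 edges.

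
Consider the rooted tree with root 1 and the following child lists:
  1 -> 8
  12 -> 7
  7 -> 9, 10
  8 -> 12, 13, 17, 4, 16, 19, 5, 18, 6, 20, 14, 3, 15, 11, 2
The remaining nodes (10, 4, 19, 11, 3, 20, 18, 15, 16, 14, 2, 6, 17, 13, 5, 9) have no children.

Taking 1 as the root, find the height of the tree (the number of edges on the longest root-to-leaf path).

4

A deepest node is 10, reached by 1 – 8 – 12 – 7 – 10.
That path has 4 edges, so the height is 4.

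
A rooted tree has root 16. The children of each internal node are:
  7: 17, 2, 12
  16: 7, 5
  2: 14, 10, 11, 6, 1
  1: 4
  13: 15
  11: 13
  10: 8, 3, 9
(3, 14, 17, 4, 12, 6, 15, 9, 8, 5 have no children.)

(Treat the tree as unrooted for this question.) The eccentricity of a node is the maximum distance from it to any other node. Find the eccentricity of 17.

Distances from 17 peak at 5, attained at 15.
17 – 7 – 2 – 11 – 13 – 15

5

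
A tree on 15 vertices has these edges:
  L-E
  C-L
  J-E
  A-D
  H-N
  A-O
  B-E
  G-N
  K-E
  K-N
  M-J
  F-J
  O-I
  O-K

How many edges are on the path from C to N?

4

The path is C - L - E - K - N, which has 4 edges.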